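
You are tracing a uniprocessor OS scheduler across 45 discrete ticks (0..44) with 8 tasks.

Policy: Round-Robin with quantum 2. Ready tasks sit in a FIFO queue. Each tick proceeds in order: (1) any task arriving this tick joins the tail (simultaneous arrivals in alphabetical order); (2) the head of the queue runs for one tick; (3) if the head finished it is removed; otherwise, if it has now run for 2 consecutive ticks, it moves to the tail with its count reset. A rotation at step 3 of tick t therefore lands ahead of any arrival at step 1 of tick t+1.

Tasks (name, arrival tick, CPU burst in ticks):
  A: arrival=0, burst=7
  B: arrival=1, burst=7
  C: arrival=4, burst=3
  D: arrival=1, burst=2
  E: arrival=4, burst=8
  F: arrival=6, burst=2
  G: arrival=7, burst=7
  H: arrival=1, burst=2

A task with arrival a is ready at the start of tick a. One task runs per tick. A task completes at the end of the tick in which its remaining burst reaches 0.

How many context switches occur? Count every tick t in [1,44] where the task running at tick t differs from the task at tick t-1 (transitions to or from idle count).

t=0: queue=[A] q_used=0 → run A
t=1: queue=[A,B,D,H] q_used=1 → run A
t=2: queue=[B,D,H,A] q_used=0 → run B
t=3: queue=[B,D,H,A] q_used=1 → run B
t=4: queue=[D,H,A,B,C,E] q_used=0 → run D
t=5: queue=[D,H,A,B,C,E] q_used=1 → run D
t=6: queue=[H,A,B,C,E,F] q_used=0 → run H
t=7: queue=[H,A,B,C,E,F,G] q_used=1 → run H
t=8: queue=[A,B,C,E,F,G] q_used=0 → run A
t=9: queue=[A,B,C,E,F,G] q_used=1 → run A
t=10: queue=[B,C,E,F,G,A] q_used=0 → run B
t=11: queue=[B,C,E,F,G,A] q_used=1 → run B
t=12: queue=[C,E,F,G,A,B] q_used=0 → run C
t=13: queue=[C,E,F,G,A,B] q_used=1 → run C
t=14: queue=[E,F,G,A,B,C] q_used=0 → run E
t=15: queue=[E,F,G,A,B,C] q_used=1 → run E
t=16: queue=[F,G,A,B,C,E] q_used=0 → run F
t=17: queue=[F,G,A,B,C,E] q_used=1 → run F
t=18: queue=[G,A,B,C,E] q_used=0 → run G
t=19: queue=[G,A,B,C,E] q_used=1 → run G
t=20: queue=[A,B,C,E,G] q_used=0 → run A
t=21: queue=[A,B,C,E,G] q_used=1 → run A
t=22: queue=[B,C,E,G,A] q_used=0 → run B
t=23: queue=[B,C,E,G,A] q_used=1 → run B
t=24: queue=[C,E,G,A,B] q_used=0 → run C
t=25: queue=[E,G,A,B] q_used=0 → run E
t=26: queue=[E,G,A,B] q_used=1 → run E
t=27: queue=[G,A,B,E] q_used=0 → run G
t=28: queue=[G,A,B,E] q_used=1 → run G
t=29: queue=[A,B,E,G] q_used=0 → run A
t=30: queue=[B,E,G] q_used=0 → run B
t=31: queue=[E,G] q_used=0 → run E
t=32: queue=[E,G] q_used=1 → run E
t=33: queue=[G,E] q_used=0 → run G
t=34: queue=[G,E] q_used=1 → run G
t=35: queue=[E,G] q_used=0 → run E
t=36: queue=[E,G] q_used=1 → run E
t=37: queue=[G] q_used=0 → run G
t=38: (idle)
t=39: (idle)
t=40: (idle)
t=41: (idle)
t=42: (idle)
t=43: (idle)
t=44: (idle)

context switches = 21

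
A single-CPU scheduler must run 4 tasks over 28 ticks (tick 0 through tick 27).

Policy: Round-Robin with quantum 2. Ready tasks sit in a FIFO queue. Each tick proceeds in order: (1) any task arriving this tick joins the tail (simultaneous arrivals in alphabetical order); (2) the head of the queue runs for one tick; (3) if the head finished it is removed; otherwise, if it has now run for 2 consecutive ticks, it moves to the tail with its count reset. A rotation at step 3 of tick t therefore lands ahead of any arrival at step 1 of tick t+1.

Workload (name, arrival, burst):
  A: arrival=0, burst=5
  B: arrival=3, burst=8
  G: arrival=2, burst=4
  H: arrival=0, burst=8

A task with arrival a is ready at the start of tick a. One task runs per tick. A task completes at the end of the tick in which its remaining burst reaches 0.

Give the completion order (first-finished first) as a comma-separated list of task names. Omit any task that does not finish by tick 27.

t=0: queue=[A,H] q_used=0 → run A
t=1: queue=[A,H] q_used=1 → run A
t=2: queue=[H,A,G] q_used=0 → run H
t=3: queue=[H,A,G,B] q_used=1 → run H
t=4: queue=[A,G,B,H] q_used=0 → run A
t=5: queue=[A,G,B,H] q_used=1 → run A
t=6: queue=[G,B,H,A] q_used=0 → run G
t=7: queue=[G,B,H,A] q_used=1 → run G
t=8: queue=[B,H,A,G] q_used=0 → run B
t=9: queue=[B,H,A,G] q_used=1 → run B
t=10: queue=[H,A,G,B] q_used=0 → run H
t=11: queue=[H,A,G,B] q_used=1 → run H
t=12: queue=[A,G,B,H] q_used=0 → run A
t=13: queue=[G,B,H] q_used=0 → run G
t=14: queue=[G,B,H] q_used=1 → run G
t=15: queue=[B,H] q_used=0 → run B
t=16: queue=[B,H] q_used=1 → run B
t=17: queue=[H,B] q_used=0 → run H
t=18: queue=[H,B] q_used=1 → run H
t=19: queue=[B,H] q_used=0 → run B
t=20: queue=[B,H] q_used=1 → run B
t=21: queue=[H,B] q_used=0 → run H
t=22: queue=[H,B] q_used=1 → run H
t=23: queue=[B] q_used=0 → run B
t=24: queue=[B] q_used=1 → run B
t=25: (idle)
t=26: (idle)
t=27: (idle)

completion order = A, G, H, B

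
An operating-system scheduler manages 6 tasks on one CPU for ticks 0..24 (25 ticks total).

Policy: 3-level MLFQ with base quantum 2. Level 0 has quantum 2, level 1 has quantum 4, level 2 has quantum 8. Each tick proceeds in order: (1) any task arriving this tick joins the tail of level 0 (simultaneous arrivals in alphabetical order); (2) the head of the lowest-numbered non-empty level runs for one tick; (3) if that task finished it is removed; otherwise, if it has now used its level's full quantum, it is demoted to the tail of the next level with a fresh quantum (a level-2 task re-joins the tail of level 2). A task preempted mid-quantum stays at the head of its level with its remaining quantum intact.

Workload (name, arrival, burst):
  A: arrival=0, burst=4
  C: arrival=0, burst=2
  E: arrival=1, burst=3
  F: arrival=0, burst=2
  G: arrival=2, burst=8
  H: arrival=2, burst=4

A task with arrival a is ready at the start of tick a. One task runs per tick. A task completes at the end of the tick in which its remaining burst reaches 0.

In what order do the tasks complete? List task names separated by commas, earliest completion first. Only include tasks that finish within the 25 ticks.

completion order = C, F, A, E, H, G

t=0: L0/L1/L2 = ACF/-/- → run A
t=1: L0/L1/L2 = ACFE/-/- → run A
t=2: L0/L1/L2 = CFEGH/A/- → run C
t=3: L0/L1/L2 = CFEGH/A/- → run C
t=4: L0/L1/L2 = FEGH/A/- → run F
t=5: L0/L1/L2 = FEGH/A/- → run F
t=6: L0/L1/L2 = EGH/A/- → run E
t=7: L0/L1/L2 = EGH/A/- → run E
t=8: L0/L1/L2 = GH/AE/- → run G
t=9: L0/L1/L2 = GH/AE/- → run G
t=10: L0/L1/L2 = H/AEG/- → run H
t=11: L0/L1/L2 = H/AEG/- → run H
t=12: L0/L1/L2 = -/AEGH/- → run A
t=13: L0/L1/L2 = -/AEGH/- → run A
t=14: L0/L1/L2 = -/EGH/- → run E
t=15: L0/L1/L2 = -/GH/- → run G
t=16: L0/L1/L2 = -/GH/- → run G
t=17: L0/L1/L2 = -/GH/- → run G
t=18: L0/L1/L2 = -/GH/- → run G
t=19: L0/L1/L2 = -/H/G → run H
t=20: L0/L1/L2 = -/H/G → run H
t=21: L0/L1/L2 = -/-/G → run G
t=22: L0/L1/L2 = -/-/G → run G
t=23: (idle)
t=24: (idle)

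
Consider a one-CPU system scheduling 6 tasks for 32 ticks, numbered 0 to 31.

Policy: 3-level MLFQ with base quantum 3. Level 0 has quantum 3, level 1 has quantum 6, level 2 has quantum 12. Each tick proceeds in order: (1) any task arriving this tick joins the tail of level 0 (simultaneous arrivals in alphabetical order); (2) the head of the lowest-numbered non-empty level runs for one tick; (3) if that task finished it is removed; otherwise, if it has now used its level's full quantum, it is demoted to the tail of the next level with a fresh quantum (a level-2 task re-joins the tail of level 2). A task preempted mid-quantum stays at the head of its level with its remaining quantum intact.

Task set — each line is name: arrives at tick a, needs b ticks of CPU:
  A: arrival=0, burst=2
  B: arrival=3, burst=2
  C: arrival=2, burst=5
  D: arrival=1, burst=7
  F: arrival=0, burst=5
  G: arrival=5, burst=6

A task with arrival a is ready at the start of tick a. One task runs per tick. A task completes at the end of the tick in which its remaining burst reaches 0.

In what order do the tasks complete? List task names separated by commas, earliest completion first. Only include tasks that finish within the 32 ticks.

t=0: L0/L1/L2 = AF/-/- → run A
t=1: L0/L1/L2 = AFD/-/- → run A
t=2: L0/L1/L2 = FDC/-/- → run F
t=3: L0/L1/L2 = FDCB/-/- → run F
t=4: L0/L1/L2 = FDCB/-/- → run F
t=5: L0/L1/L2 = DCBG/F/- → run D
t=6: L0/L1/L2 = DCBG/F/- → run D
t=7: L0/L1/L2 = DCBG/F/- → run D
t=8: L0/L1/L2 = CBG/FD/- → run C
t=9: L0/L1/L2 = CBG/FD/- → run C
t=10: L0/L1/L2 = CBG/FD/- → run C
t=11: L0/L1/L2 = BG/FDC/- → run B
t=12: L0/L1/L2 = BG/FDC/- → run B
t=13: L0/L1/L2 = G/FDC/- → run G
t=14: L0/L1/L2 = G/FDC/- → run G
t=15: L0/L1/L2 = G/FDC/- → run G
t=16: L0/L1/L2 = -/FDCG/- → run F
t=17: L0/L1/L2 = -/FDCG/- → run F
t=18: L0/L1/L2 = -/DCG/- → run D
t=19: L0/L1/L2 = -/DCG/- → run D
t=20: L0/L1/L2 = -/DCG/- → run D
t=21: L0/L1/L2 = -/DCG/- → run D
t=22: L0/L1/L2 = -/CG/- → run C
t=23: L0/L1/L2 = -/CG/- → run C
t=24: L0/L1/L2 = -/G/- → run G
t=25: L0/L1/L2 = -/G/- → run G
t=26: L0/L1/L2 = -/G/- → run G
t=27: (idle)
t=28: (idle)
t=29: (idle)
t=30: (idle)
t=31: (idle)

completion order = A, B, F, D, C, G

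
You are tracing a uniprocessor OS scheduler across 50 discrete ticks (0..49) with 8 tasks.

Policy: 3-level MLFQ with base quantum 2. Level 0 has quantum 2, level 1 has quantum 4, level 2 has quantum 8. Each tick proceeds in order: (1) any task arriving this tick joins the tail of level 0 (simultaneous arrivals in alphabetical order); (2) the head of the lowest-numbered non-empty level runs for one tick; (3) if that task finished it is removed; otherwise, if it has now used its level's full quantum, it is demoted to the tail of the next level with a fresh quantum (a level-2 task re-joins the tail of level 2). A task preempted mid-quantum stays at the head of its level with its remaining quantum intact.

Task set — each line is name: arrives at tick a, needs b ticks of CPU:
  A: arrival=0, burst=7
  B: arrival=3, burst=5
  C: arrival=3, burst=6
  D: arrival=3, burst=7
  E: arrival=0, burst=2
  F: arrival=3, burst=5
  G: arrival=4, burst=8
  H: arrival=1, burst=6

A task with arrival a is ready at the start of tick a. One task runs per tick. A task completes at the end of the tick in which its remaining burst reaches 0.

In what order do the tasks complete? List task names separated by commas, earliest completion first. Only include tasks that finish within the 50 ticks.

t=0: L0/L1/L2 = AE/-/- → run A
t=1: L0/L1/L2 = AEH/-/- → run A
t=2: L0/L1/L2 = EH/A/- → run E
t=3: L0/L1/L2 = EHBCDF/A/- → run E
t=4: L0/L1/L2 = HBCDFG/A/- → run H
t=5: L0/L1/L2 = HBCDFG/A/- → run H
t=6: L0/L1/L2 = BCDFG/AH/- → run B
t=7: L0/L1/L2 = BCDFG/AH/- → run B
t=8: L0/L1/L2 = CDFG/AHB/- → run C
t=9: L0/L1/L2 = CDFG/AHB/- → run C
t=10: L0/L1/L2 = DFG/AHBC/- → run D
t=11: L0/L1/L2 = DFG/AHBC/- → run D
t=12: L0/L1/L2 = FG/AHBCD/- → run F
t=13: L0/L1/L2 = FG/AHBCD/- → run F
t=14: L0/L1/L2 = G/AHBCDF/- → run G
t=15: L0/L1/L2 = G/AHBCDF/- → run G
t=16: L0/L1/L2 = -/AHBCDFG/- → run A
t=17: L0/L1/L2 = -/AHBCDFG/- → run A
t=18: L0/L1/L2 = -/AHBCDFG/- → run A
t=19: L0/L1/L2 = -/AHBCDFG/- → run A
t=20: L0/L1/L2 = -/HBCDFG/A → run H
t=21: L0/L1/L2 = -/HBCDFG/A → run H
t=22: L0/L1/L2 = -/HBCDFG/A → run H
t=23: L0/L1/L2 = -/HBCDFG/A → run H
t=24: L0/L1/L2 = -/BCDFG/A → run B
t=25: L0/L1/L2 = -/BCDFG/A → run B
t=26: L0/L1/L2 = -/BCDFG/A → run B
t=27: L0/L1/L2 = -/CDFG/A → run C
t=28: L0/L1/L2 = -/CDFG/A → run C
t=29: L0/L1/L2 = -/CDFG/A → run C
t=30: L0/L1/L2 = -/CDFG/A → run C
t=31: L0/L1/L2 = -/DFG/A → run D
t=32: L0/L1/L2 = -/DFG/A → run D
t=33: L0/L1/L2 = -/DFG/A → run D
t=34: L0/L1/L2 = -/DFG/A → run D
t=35: L0/L1/L2 = -/FG/AD → run F
t=36: L0/L1/L2 = -/FG/AD → run F
t=37: L0/L1/L2 = -/FG/AD → run F
t=38: L0/L1/L2 = -/G/AD → run G
t=39: L0/L1/L2 = -/G/AD → run G
t=40: L0/L1/L2 = -/G/AD → run G
t=41: L0/L1/L2 = -/G/AD → run G
t=42: L0/L1/L2 = -/-/ADG → run A
t=43: L0/L1/L2 = -/-/DG → run D
t=44: L0/L1/L2 = -/-/G → run G
t=45: L0/L1/L2 = -/-/G → run G
t=46: (idle)
t=47: (idle)
t=48: (idle)
t=49: (idle)

completion order = E, H, B, C, F, A, D, G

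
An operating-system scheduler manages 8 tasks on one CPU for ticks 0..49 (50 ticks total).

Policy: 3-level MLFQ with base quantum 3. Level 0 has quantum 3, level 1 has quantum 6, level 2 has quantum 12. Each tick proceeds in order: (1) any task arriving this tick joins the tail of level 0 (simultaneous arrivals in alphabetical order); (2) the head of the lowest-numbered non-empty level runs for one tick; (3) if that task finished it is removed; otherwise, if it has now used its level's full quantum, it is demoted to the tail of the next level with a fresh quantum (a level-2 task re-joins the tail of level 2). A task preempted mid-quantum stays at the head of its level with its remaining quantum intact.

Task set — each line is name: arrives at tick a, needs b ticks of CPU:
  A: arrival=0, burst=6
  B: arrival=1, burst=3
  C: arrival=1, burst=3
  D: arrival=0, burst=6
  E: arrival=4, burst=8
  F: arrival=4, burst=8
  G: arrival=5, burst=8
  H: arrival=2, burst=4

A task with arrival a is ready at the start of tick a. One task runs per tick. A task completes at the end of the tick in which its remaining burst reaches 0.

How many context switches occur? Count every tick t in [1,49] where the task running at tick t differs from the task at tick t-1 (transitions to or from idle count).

context switches = 14

t=0: L0/L1/L2 = AD/-/- → run A
t=1: L0/L1/L2 = ADBC/-/- → run A
t=2: L0/L1/L2 = ADBCH/-/- → run A
t=3: L0/L1/L2 = DBCH/A/- → run D
t=4: L0/L1/L2 = DBCHEF/A/- → run D
t=5: L0/L1/L2 = DBCHEFG/A/- → run D
t=6: L0/L1/L2 = BCHEFG/AD/- → run B
t=7: L0/L1/L2 = BCHEFG/AD/- → run B
t=8: L0/L1/L2 = BCHEFG/AD/- → run B
t=9: L0/L1/L2 = CHEFG/AD/- → run C
t=10: L0/L1/L2 = CHEFG/AD/- → run C
t=11: L0/L1/L2 = CHEFG/AD/- → run C
t=12: L0/L1/L2 = HEFG/AD/- → run H
t=13: L0/L1/L2 = HEFG/AD/- → run H
t=14: L0/L1/L2 = HEFG/AD/- → run H
t=15: L0/L1/L2 = EFG/ADH/- → run E
t=16: L0/L1/L2 = EFG/ADH/- → run E
t=17: L0/L1/L2 = EFG/ADH/- → run E
t=18: L0/L1/L2 = FG/ADHE/- → run F
t=19: L0/L1/L2 = FG/ADHE/- → run F
t=20: L0/L1/L2 = FG/ADHE/- → run F
t=21: L0/L1/L2 = G/ADHEF/- → run G
t=22: L0/L1/L2 = G/ADHEF/- → run G
t=23: L0/L1/L2 = G/ADHEF/- → run G
t=24: L0/L1/L2 = -/ADHEFG/- → run A
t=25: L0/L1/L2 = -/ADHEFG/- → run A
t=26: L0/L1/L2 = -/ADHEFG/- → run A
t=27: L0/L1/L2 = -/DHEFG/- → run D
t=28: L0/L1/L2 = -/DHEFG/- → run D
t=29: L0/L1/L2 = -/DHEFG/- → run D
t=30: L0/L1/L2 = -/HEFG/- → run H
t=31: L0/L1/L2 = -/EFG/- → run E
t=32: L0/L1/L2 = -/EFG/- → run E
t=33: L0/L1/L2 = -/EFG/- → run E
t=34: L0/L1/L2 = -/EFG/- → run E
t=35: L0/L1/L2 = -/EFG/- → run E
t=36: L0/L1/L2 = -/FG/- → run F
t=37: L0/L1/L2 = -/FG/- → run F
t=38: L0/L1/L2 = -/FG/- → run F
t=39: L0/L1/L2 = -/FG/- → run F
t=40: L0/L1/L2 = -/FG/- → run F
t=41: L0/L1/L2 = -/G/- → run G
t=42: L0/L1/L2 = -/G/- → run G
t=43: L0/L1/L2 = -/G/- → run G
t=44: L0/L1/L2 = -/G/- → run G
t=45: L0/L1/L2 = -/G/- → run G
t=46: (idle)
t=47: (idle)
t=48: (idle)
t=49: (idle)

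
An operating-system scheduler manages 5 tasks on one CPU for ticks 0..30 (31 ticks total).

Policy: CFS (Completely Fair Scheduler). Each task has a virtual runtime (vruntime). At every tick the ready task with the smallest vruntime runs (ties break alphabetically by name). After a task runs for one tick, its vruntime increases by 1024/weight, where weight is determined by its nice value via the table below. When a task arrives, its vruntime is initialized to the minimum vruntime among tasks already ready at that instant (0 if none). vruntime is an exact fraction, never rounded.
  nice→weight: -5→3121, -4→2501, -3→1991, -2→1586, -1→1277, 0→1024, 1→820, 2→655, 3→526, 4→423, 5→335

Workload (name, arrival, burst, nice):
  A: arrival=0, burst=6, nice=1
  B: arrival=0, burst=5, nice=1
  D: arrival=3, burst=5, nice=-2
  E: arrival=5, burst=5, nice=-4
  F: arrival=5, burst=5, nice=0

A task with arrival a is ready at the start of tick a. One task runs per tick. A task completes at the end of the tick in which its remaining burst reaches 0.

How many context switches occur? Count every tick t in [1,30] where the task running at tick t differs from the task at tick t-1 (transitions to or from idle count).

t=0: vr[A=0 B=0] → run A
t=1: vr[A=256/205 B=0] → run B
t=2: vr[A=256/205 B=256/205] → run A
t=3: vr[A=512/205 B=256/205 D=256/205] → run B
t=4: vr[A=512/205 B=512/205 D=256/205] → run D
t=5: vr[A=512/205 B=512/205 D=307968/162565 E=307968/162565 F=307968/162565] → run D
t=6: vr[A=512/205 B=512/205 D=412928/162565 E=307968/162565 F=307968/162565] → run E
t=7: vr[A=512/205 B=512/205 D=412928/162565 E=374528/162565 F=307968/162565] → run F
t=8: vr[A=512/205 B=512/205 D=412928/162565 E=374528/162565 F=470533/162565] → run E
t=9: vr[A=512/205 B=512/205 D=412928/162565 E=441088/162565 F=470533/162565] → run A
t=10: vr[A=768/205 B=512/205 D=412928/162565 E=441088/162565 F=470533/162565] → run B
t=11: vr[A=768/205 B=768/205 D=412928/162565 E=441088/162565 F=470533/162565] → run D
t=12: vr[A=768/205 B=768/205 D=517888/162565 E=441088/162565 F=470533/162565] → run E
t=13: vr[A=768/205 B=768/205 D=517888/162565 E=507648/162565 F=470533/162565] → run F
t=14: vr[A=768/205 B=768/205 D=517888/162565 E=507648/162565 F=633098/162565] → run E
t=15: vr[A=768/205 B=768/205 D=517888/162565 E=574208/162565 F=633098/162565] → run D
t=16: vr[A=768/205 B=768/205 D=622848/162565 E=574208/162565 F=633098/162565] → run E
t=17: vr[A=768/205 B=768/205 D=622848/162565 F=633098/162565] → run A
t=18: vr[A=1024/205 B=768/205 D=622848/162565 F=633098/162565] → run B
t=19: vr[A=1024/205 B=1024/205 D=622848/162565 F=633098/162565] → run D
t=20: vr[A=1024/205 B=1024/205 F=633098/162565] → run F
t=21: vr[A=1024/205 B=1024/205 F=795663/162565] → run F
t=22: vr[A=1024/205 B=1024/205 F=958228/162565] → run A
t=23: vr[A=256/41 B=1024/205 F=958228/162565] → run B
t=24: vr[A=256/41 F=958228/162565] → run F
t=25: vr[A=256/41] → run A
t=26: (idle)
t=27: (idle)
t=28: (idle)
t=29: (idle)
t=30: (idle)

context switches = 24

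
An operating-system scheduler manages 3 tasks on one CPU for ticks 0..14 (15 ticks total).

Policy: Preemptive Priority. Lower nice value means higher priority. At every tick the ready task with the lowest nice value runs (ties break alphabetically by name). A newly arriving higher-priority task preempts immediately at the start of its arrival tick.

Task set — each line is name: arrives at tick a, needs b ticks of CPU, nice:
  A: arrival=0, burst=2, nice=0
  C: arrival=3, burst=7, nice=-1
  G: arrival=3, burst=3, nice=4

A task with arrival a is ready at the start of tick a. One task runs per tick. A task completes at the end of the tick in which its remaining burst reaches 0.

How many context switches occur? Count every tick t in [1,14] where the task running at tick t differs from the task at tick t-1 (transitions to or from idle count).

context switches = 4

t=0: ready={A} → run A
t=1: ready={A} → run A
t=2: (idle)
t=3: ready={C,G} → run C
t=4: ready={C,G} → run C
t=5: ready={C,G} → run C
t=6: ready={C,G} → run C
t=7: ready={C,G} → run C
t=8: ready={C,G} → run C
t=9: ready={C,G} → run C
t=10: ready={G} → run G
t=11: ready={G} → run G
t=12: ready={G} → run G
t=13: (idle)
t=14: (idle)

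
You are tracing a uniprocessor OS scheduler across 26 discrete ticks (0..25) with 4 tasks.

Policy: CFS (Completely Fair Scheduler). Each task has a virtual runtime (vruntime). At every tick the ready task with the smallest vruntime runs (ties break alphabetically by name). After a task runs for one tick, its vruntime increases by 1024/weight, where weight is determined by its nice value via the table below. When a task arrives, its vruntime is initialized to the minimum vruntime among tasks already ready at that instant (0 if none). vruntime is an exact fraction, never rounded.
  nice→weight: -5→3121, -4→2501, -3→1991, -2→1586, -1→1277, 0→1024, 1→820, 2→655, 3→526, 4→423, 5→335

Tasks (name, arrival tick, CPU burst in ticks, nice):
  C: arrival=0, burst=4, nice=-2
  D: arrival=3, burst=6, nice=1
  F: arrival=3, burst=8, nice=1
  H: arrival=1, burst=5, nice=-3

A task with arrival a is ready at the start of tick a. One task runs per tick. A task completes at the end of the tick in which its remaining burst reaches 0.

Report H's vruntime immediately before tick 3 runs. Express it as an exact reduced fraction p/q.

vruntime(H, start of tick 3) = 1831424/1578863

t=0: vr[C=0] → run C
t=1: vr[C=512/793 H=512/793] → run C
t=2: vr[C=1024/793 H=512/793] → run H
t=3: vr[C=1024/793 D=1831424/1578863 F=1831424/1578863 H=1831424/1578863] → run D
t=4: vr[C=1024/793 D=779630848/323666915 F=1831424/1578863 H=1831424/1578863] → run F
t=5: vr[C=1024/793 D=779630848/323666915 F=779630848/323666915 H=1831424/1578863] → run H
t=6: vr[C=1024/793 D=779630848/323666915 F=779630848/323666915 H=2643456/1578863] → run C
t=7: vr[C=1536/793 D=779630848/323666915 F=779630848/323666915 H=2643456/1578863] → run H
t=8: vr[C=1536/793 D=779630848/323666915 F=779630848/323666915 H=3455488/1578863] → run C
t=9: vr[D=779630848/323666915 F=779630848/323666915 H=3455488/1578863] → run H
t=10: vr[D=779630848/323666915 F=779630848/323666915 H=4267520/1578863] → run D
t=11: vr[D=1183819776/323666915 F=779630848/323666915 H=4267520/1578863] → run F
t=12: vr[D=1183819776/323666915 F=1183819776/323666915 H=4267520/1578863] → run H
t=13: vr[D=1183819776/323666915 F=1183819776/323666915] → run D
t=14: vr[D=1588008704/323666915 F=1183819776/323666915] → run F
t=15: vr[D=1588008704/323666915 F=1588008704/323666915] → run D
t=16: vr[D=1992197632/323666915 F=1588008704/323666915] → run F
t=17: vr[D=1992197632/323666915 F=1992197632/323666915] → run D
t=18: vr[D=479277312/64733383 F=1992197632/323666915] → run F
t=19: vr[D=479277312/64733383 F=479277312/64733383] → run D
t=20: vr[F=479277312/64733383] → run F
t=21: vr[F=2800575488/323666915] → run F
t=22: vr[F=3204764416/323666915] → run F
t=23: (idle)
t=24: (idle)
t=25: (idle)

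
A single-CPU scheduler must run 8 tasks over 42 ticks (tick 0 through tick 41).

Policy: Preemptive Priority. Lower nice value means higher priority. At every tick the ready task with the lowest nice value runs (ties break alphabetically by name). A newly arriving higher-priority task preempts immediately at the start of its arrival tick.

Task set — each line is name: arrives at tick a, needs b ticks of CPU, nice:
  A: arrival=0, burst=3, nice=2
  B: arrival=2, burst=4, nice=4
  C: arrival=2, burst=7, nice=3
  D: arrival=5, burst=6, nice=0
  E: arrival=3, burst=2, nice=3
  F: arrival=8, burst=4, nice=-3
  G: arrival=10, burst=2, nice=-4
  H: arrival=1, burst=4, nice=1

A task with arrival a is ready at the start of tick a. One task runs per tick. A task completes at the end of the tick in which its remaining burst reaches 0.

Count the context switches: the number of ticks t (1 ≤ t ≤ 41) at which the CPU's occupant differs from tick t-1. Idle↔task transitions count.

t=0: ready={A} → run A
t=1: ready={A,H} → run H
t=2: ready={A,B,C,H} → run H
t=3: ready={A,B,C,E,H} → run H
t=4: ready={A,B,C,E,H} → run H
t=5: ready={A,B,C,D,E} → run D
t=6: ready={A,B,C,D,E} → run D
t=7: ready={A,B,C,D,E} → run D
t=8: ready={A,B,C,D,E,F} → run F
t=9: ready={A,B,C,D,E,F} → run F
t=10: ready={A,B,C,D,E,F,G} → run G
t=11: ready={A,B,C,D,E,F,G} → run G
t=12: ready={A,B,C,D,E,F} → run F
t=13: ready={A,B,C,D,E,F} → run F
t=14: ready={A,B,C,D,E} → run D
t=15: ready={A,B,C,D,E} → run D
t=16: ready={A,B,C,D,E} → run D
t=17: ready={A,B,C,E} → run A
t=18: ready={A,B,C,E} → run A
t=19: ready={B,C,E} → run C
t=20: ready={B,C,E} → run C
t=21: ready={B,C,E} → run C
t=22: ready={B,C,E} → run C
t=23: ready={B,C,E} → run C
t=24: ready={B,C,E} → run C
t=25: ready={B,C,E} → run C
t=26: ready={B,E} → run E
t=27: ready={B,E} → run E
t=28: ready={B} → run B
t=29: ready={B} → run B
t=30: ready={B} → run B
t=31: ready={B} → run B
t=32: (idle)
t=33: (idle)
t=34: (idle)
t=35: (idle)
t=36: (idle)
t=37: (idle)
t=38: (idle)
t=39: (idle)
t=40: (idle)
t=41: (idle)

context switches = 11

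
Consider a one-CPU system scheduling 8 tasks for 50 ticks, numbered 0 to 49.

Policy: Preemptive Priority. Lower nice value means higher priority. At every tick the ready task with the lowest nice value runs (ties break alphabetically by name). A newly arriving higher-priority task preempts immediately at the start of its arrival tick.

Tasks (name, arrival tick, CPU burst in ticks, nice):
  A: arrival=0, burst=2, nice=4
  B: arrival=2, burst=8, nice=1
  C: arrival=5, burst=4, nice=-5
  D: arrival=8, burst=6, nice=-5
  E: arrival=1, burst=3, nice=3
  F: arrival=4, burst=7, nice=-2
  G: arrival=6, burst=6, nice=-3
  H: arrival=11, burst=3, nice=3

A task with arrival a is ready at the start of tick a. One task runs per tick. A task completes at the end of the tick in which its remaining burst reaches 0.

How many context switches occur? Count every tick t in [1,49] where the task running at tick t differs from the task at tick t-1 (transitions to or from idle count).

t=0: ready={A} → run A
t=1: ready={A,E} → run E
t=2: ready={A,B,E} → run B
t=3: ready={A,B,E} → run B
t=4: ready={A,B,E,F} → run F
t=5: ready={A,B,C,E,F} → run C
t=6: ready={A,B,C,E,F,G} → run C
t=7: ready={A,B,C,E,F,G} → run C
t=8: ready={A,B,C,D,E,F,G} → run C
t=9: ready={A,B,D,E,F,G} → run D
t=10: ready={A,B,D,E,F,G} → run D
t=11: ready={A,B,D,E,F,G,H} → run D
t=12: ready={A,B,D,E,F,G,H} → run D
t=13: ready={A,B,D,E,F,G,H} → run D
t=14: ready={A,B,D,E,F,G,H} → run D
t=15: ready={A,B,E,F,G,H} → run G
t=16: ready={A,B,E,F,G,H} → run G
t=17: ready={A,B,E,F,G,H} → run G
t=18: ready={A,B,E,F,G,H} → run G
t=19: ready={A,B,E,F,G,H} → run G
t=20: ready={A,B,E,F,G,H} → run G
t=21: ready={A,B,E,F,H} → run F
t=22: ready={A,B,E,F,H} → run F
t=23: ready={A,B,E,F,H} → run F
t=24: ready={A,B,E,F,H} → run F
t=25: ready={A,B,E,F,H} → run F
t=26: ready={A,B,E,F,H} → run F
t=27: ready={A,B,E,H} → run B
t=28: ready={A,B,E,H} → run B
t=29: ready={A,B,E,H} → run B
t=30: ready={A,B,E,H} → run B
t=31: ready={A,B,E,H} → run B
t=32: ready={A,B,E,H} → run B
t=33: ready={A,E,H} → run E
t=34: ready={A,E,H} → run E
t=35: ready={A,H} → run H
t=36: ready={A,H} → run H
t=37: ready={A,H} → run H
t=38: ready={A} → run A
t=39: (idle)
t=40: (idle)
t=41: (idle)
t=42: (idle)
t=43: (idle)
t=44: (idle)
t=45: (idle)
t=46: (idle)
t=47: (idle)
t=48: (idle)
t=49: (idle)

context switches = 12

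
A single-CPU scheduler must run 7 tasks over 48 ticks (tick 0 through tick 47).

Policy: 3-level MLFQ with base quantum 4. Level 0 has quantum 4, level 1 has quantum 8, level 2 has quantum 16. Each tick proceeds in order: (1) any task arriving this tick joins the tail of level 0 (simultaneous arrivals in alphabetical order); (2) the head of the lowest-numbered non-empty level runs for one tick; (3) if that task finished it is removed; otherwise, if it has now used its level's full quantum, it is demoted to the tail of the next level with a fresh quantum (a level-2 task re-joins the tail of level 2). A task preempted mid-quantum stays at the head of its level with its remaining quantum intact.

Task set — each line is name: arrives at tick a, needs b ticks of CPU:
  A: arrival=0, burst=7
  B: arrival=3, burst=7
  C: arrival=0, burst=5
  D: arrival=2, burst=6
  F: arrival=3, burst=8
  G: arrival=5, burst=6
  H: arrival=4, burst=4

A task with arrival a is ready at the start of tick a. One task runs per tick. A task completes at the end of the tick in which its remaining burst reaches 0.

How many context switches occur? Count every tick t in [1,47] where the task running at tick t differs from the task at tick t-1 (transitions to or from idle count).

context switches = 13

t=0: L0/L1/L2 = AC/-/- → run A
t=1: L0/L1/L2 = AC/-/- → run A
t=2: L0/L1/L2 = ACD/-/- → run A
t=3: L0/L1/L2 = ACDBF/-/- → run A
t=4: L0/L1/L2 = CDBFH/A/- → run C
t=5: L0/L1/L2 = CDBFHG/A/- → run C
t=6: L0/L1/L2 = CDBFHG/A/- → run C
t=7: L0/L1/L2 = CDBFHG/A/- → run C
t=8: L0/L1/L2 = DBFHG/AC/- → run D
t=9: L0/L1/L2 = DBFHG/AC/- → run D
t=10: L0/L1/L2 = DBFHG/AC/- → run D
t=11: L0/L1/L2 = DBFHG/AC/- → run D
t=12: L0/L1/L2 = BFHG/ACD/- → run B
t=13: L0/L1/L2 = BFHG/ACD/- → run B
t=14: L0/L1/L2 = BFHG/ACD/- → run B
t=15: L0/L1/L2 = BFHG/ACD/- → run B
t=16: L0/L1/L2 = FHG/ACDB/- → run F
t=17: L0/L1/L2 = FHG/ACDB/- → run F
t=18: L0/L1/L2 = FHG/ACDB/- → run F
t=19: L0/L1/L2 = FHG/ACDB/- → run F
t=20: L0/L1/L2 = HG/ACDBF/- → run H
t=21: L0/L1/L2 = HG/ACDBF/- → run H
t=22: L0/L1/L2 = HG/ACDBF/- → run H
t=23: L0/L1/L2 = HG/ACDBF/- → run H
t=24: L0/L1/L2 = G/ACDBF/- → run G
t=25: L0/L1/L2 = G/ACDBF/- → run G
t=26: L0/L1/L2 = G/ACDBF/- → run G
t=27: L0/L1/L2 = G/ACDBF/- → run G
t=28: L0/L1/L2 = -/ACDBFG/- → run A
t=29: L0/L1/L2 = -/ACDBFG/- → run A
t=30: L0/L1/L2 = -/ACDBFG/- → run A
t=31: L0/L1/L2 = -/CDBFG/- → run C
t=32: L0/L1/L2 = -/DBFG/- → run D
t=33: L0/L1/L2 = -/DBFG/- → run D
t=34: L0/L1/L2 = -/BFG/- → run B
t=35: L0/L1/L2 = -/BFG/- → run B
t=36: L0/L1/L2 = -/BFG/- → run B
t=37: L0/L1/L2 = -/FG/- → run F
t=38: L0/L1/L2 = -/FG/- → run F
t=39: L0/L1/L2 = -/FG/- → run F
t=40: L0/L1/L2 = -/FG/- → run F
t=41: L0/L1/L2 = -/G/- → run G
t=42: L0/L1/L2 = -/G/- → run G
t=43: (idle)
t=44: (idle)
t=45: (idle)
t=46: (idle)
t=47: (idle)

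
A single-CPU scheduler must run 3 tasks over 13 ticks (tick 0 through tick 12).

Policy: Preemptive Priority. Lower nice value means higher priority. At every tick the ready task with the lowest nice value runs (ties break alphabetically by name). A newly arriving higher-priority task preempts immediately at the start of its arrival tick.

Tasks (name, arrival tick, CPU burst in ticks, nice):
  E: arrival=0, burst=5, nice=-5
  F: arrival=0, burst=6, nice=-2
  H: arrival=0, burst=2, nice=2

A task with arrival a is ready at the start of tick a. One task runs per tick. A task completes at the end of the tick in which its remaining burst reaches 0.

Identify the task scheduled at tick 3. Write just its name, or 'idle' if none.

t=0: ready={E,F,H} → run E
t=1: ready={E,F,H} → run E
t=2: ready={E,F,H} → run E
t=3: ready={E,F,H} → run E
t=4: ready={E,F,H} → run E
t=5: ready={F,H} → run F
t=6: ready={F,H} → run F
t=7: ready={F,H} → run F
t=8: ready={F,H} → run F
t=9: ready={F,H} → run F
t=10: ready={F,H} → run F
t=11: ready={H} → run H
t=12: ready={H} → run H

running at tick 3 = E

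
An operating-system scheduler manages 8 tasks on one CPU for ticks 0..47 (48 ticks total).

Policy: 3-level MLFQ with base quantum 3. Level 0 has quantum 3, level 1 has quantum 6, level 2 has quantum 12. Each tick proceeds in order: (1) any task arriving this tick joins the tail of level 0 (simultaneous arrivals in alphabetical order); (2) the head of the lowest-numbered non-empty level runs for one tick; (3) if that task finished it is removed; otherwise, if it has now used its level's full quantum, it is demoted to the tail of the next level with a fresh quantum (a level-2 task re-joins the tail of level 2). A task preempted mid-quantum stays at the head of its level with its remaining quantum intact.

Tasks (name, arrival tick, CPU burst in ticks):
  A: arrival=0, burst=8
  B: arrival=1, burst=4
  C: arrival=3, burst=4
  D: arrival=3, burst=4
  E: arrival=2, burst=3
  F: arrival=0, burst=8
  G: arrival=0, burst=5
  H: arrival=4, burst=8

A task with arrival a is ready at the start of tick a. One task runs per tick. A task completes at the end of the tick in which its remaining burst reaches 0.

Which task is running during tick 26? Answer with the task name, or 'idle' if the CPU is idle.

t=0: L0/L1/L2 = AFG/-/- → run A
t=1: L0/L1/L2 = AFGB/-/- → run A
t=2: L0/L1/L2 = AFGBE/-/- → run A
t=3: L0/L1/L2 = FGBECD/A/- → run F
t=4: L0/L1/L2 = FGBECDH/A/- → run F
t=5: L0/L1/L2 = FGBECDH/A/- → run F
t=6: L0/L1/L2 = GBECDH/AF/- → run G
t=7: L0/L1/L2 = GBECDH/AF/- → run G
t=8: L0/L1/L2 = GBECDH/AF/- → run G
t=9: L0/L1/L2 = BECDH/AFG/- → run B
t=10: L0/L1/L2 = BECDH/AFG/- → run B
t=11: L0/L1/L2 = BECDH/AFG/- → run B
t=12: L0/L1/L2 = ECDH/AFGB/- → run E
t=13: L0/L1/L2 = ECDH/AFGB/- → run E
t=14: L0/L1/L2 = ECDH/AFGB/- → run E
t=15: L0/L1/L2 = CDH/AFGB/- → run C
t=16: L0/L1/L2 = CDH/AFGB/- → run C
t=17: L0/L1/L2 = CDH/AFGB/- → run C
t=18: L0/L1/L2 = DH/AFGBC/- → run D
t=19: L0/L1/L2 = DH/AFGBC/- → run D
t=20: L0/L1/L2 = DH/AFGBC/- → run D
t=21: L0/L1/L2 = H/AFGBCD/- → run H
t=22: L0/L1/L2 = H/AFGBCD/- → run H
t=23: L0/L1/L2 = H/AFGBCD/- → run H
t=24: L0/L1/L2 = -/AFGBCDH/- → run A
t=25: L0/L1/L2 = -/AFGBCDH/- → run A
t=26: L0/L1/L2 = -/AFGBCDH/- → run A
t=27: L0/L1/L2 = -/AFGBCDH/- → run A
t=28: L0/L1/L2 = -/AFGBCDH/- → run A
t=29: L0/L1/L2 = -/FGBCDH/- → run F
t=30: L0/L1/L2 = -/FGBCDH/- → run F
t=31: L0/L1/L2 = -/FGBCDH/- → run F
t=32: L0/L1/L2 = -/FGBCDH/- → run F
t=33: L0/L1/L2 = -/FGBCDH/- → run F
t=34: L0/L1/L2 = -/GBCDH/- → run G
t=35: L0/L1/L2 = -/GBCDH/- → run G
t=36: L0/L1/L2 = -/BCDH/- → run B
t=37: L0/L1/L2 = -/CDH/- → run C
t=38: L0/L1/L2 = -/DH/- → run D
t=39: L0/L1/L2 = -/H/- → run H
t=40: L0/L1/L2 = -/H/- → run H
t=41: L0/L1/L2 = -/H/- → run H
t=42: L0/L1/L2 = -/H/- → run H
t=43: L0/L1/L2 = -/H/- → run H
t=44: (idle)
t=45: (idle)
t=46: (idle)
t=47: (idle)

running at tick 26 = A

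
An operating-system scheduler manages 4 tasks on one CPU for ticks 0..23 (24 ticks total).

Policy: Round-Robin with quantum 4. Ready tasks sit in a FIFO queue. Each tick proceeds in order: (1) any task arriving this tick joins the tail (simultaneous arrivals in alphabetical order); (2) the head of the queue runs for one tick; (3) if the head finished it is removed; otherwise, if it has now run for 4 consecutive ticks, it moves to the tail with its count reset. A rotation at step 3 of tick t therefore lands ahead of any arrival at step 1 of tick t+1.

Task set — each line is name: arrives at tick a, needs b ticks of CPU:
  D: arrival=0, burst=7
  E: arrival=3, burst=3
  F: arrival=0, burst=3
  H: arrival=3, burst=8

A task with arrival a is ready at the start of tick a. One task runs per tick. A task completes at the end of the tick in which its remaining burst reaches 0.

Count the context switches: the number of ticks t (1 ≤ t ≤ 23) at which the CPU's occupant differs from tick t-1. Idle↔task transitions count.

t=0: queue=[D,F] q_used=0 → run D
t=1: queue=[D,F] q_used=1 → run D
t=2: queue=[D,F] q_used=2 → run D
t=3: queue=[D,F,E,H] q_used=3 → run D
t=4: queue=[F,E,H,D] q_used=0 → run F
t=5: queue=[F,E,H,D] q_used=1 → run F
t=6: queue=[F,E,H,D] q_used=2 → run F
t=7: queue=[E,H,D] q_used=0 → run E
t=8: queue=[E,H,D] q_used=1 → run E
t=9: queue=[E,H,D] q_used=2 → run E
t=10: queue=[H,D] q_used=0 → run H
t=11: queue=[H,D] q_used=1 → run H
t=12: queue=[H,D] q_used=2 → run H
t=13: queue=[H,D] q_used=3 → run H
t=14: queue=[D,H] q_used=0 → run D
t=15: queue=[D,H] q_used=1 → run D
t=16: queue=[D,H] q_used=2 → run D
t=17: queue=[H] q_used=0 → run H
t=18: queue=[H] q_used=1 → run H
t=19: queue=[H] q_used=2 → run H
t=20: queue=[H] q_used=3 → run H
t=21: (idle)
t=22: (idle)
t=23: (idle)

context switches = 6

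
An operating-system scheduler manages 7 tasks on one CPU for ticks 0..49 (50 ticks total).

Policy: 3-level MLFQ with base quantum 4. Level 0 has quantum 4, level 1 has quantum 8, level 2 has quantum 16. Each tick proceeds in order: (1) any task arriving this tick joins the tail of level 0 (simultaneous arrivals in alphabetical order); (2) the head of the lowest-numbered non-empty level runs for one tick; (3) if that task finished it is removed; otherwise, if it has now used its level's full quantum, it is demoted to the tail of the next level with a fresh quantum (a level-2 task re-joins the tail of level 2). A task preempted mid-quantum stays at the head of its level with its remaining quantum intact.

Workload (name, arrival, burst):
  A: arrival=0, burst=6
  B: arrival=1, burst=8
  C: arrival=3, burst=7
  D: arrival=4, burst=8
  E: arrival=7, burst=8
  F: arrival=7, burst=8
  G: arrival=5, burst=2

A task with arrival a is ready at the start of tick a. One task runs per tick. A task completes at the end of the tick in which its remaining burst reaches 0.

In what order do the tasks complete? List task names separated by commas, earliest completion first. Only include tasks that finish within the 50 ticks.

completion order = G, A, B, C, D, E, F

t=0: L0/L1/L2 = A/-/- → run A
t=1: L0/L1/L2 = AB/-/- → run A
t=2: L0/L1/L2 = AB/-/- → run A
t=3: L0/L1/L2 = ABC/-/- → run A
t=4: L0/L1/L2 = BCD/A/- → run B
t=5: L0/L1/L2 = BCDG/A/- → run B
t=6: L0/L1/L2 = BCDG/A/- → run B
t=7: L0/L1/L2 = BCDGEF/A/- → run B
t=8: L0/L1/L2 = CDGEF/AB/- → run C
t=9: L0/L1/L2 = CDGEF/AB/- → run C
t=10: L0/L1/L2 = CDGEF/AB/- → run C
t=11: L0/L1/L2 = CDGEF/AB/- → run C
t=12: L0/L1/L2 = DGEF/ABC/- → run D
t=13: L0/L1/L2 = DGEF/ABC/- → run D
t=14: L0/L1/L2 = DGEF/ABC/- → run D
t=15: L0/L1/L2 = DGEF/ABC/- → run D
t=16: L0/L1/L2 = GEF/ABCD/- → run G
t=17: L0/L1/L2 = GEF/ABCD/- → run G
t=18: L0/L1/L2 = EF/ABCD/- → run E
t=19: L0/L1/L2 = EF/ABCD/- → run E
t=20: L0/L1/L2 = EF/ABCD/- → run E
t=21: L0/L1/L2 = EF/ABCD/- → run E
t=22: L0/L1/L2 = F/ABCDE/- → run F
t=23: L0/L1/L2 = F/ABCDE/- → run F
t=24: L0/L1/L2 = F/ABCDE/- → run F
t=25: L0/L1/L2 = F/ABCDE/- → run F
t=26: L0/L1/L2 = -/ABCDEF/- → run A
t=27: L0/L1/L2 = -/ABCDEF/- → run A
t=28: L0/L1/L2 = -/BCDEF/- → run B
t=29: L0/L1/L2 = -/BCDEF/- → run B
t=30: L0/L1/L2 = -/BCDEF/- → run B
t=31: L0/L1/L2 = -/BCDEF/- → run B
t=32: L0/L1/L2 = -/CDEF/- → run C
t=33: L0/L1/L2 = -/CDEF/- → run C
t=34: L0/L1/L2 = -/CDEF/- → run C
t=35: L0/L1/L2 = -/DEF/- → run D
t=36: L0/L1/L2 = -/DEF/- → run D
t=37: L0/L1/L2 = -/DEF/- → run D
t=38: L0/L1/L2 = -/DEF/- → run D
t=39: L0/L1/L2 = -/EF/- → run E
t=40: L0/L1/L2 = -/EF/- → run E
t=41: L0/L1/L2 = -/EF/- → run E
t=42: L0/L1/L2 = -/EF/- → run E
t=43: L0/L1/L2 = -/F/- → run F
t=44: L0/L1/L2 = -/F/- → run F
t=45: L0/L1/L2 = -/F/- → run F
t=46: L0/L1/L2 = -/F/- → run F
t=47: (idle)
t=48: (idle)
t=49: (idle)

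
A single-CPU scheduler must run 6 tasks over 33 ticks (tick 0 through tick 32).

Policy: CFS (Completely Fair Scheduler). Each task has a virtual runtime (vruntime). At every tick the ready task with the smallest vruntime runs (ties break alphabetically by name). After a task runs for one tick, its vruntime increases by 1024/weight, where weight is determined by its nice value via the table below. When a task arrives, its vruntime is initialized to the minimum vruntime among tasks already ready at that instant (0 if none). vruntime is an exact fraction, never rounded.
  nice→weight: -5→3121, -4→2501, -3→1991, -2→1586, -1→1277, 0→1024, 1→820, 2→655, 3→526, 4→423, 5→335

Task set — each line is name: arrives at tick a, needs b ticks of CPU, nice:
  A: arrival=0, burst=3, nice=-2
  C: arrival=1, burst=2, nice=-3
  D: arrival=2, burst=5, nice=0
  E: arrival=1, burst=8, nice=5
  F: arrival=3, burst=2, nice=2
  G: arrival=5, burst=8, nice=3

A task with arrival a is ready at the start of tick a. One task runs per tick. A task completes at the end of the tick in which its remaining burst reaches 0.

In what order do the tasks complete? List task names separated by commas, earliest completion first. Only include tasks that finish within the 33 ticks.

completion order = C, A, F, D, G, E

t=0: vr[A=0] → run A
t=1: vr[A=512/793 C=512/793 E=512/793] → run A
t=2: vr[A=1024/793 C=512/793 D=512/793 E=512/793] → run C
t=3: vr[A=1024/793 C=1831424/1578863 D=512/793 E=512/793 F=512/793] → run D
t=4: vr[A=1024/793 C=1831424/1578863 D=1305/793 E=512/793 F=512/793] → run E
t=5: vr[A=1024/793 C=1831424/1578863 D=1305/793 E=983552/265655 F=512/793 G=512/793] → run F
t=6: vr[A=1024/793 C=1831424/1578863 D=1305/793 E=983552/265655 F=1147392/519415 G=512/793] → run G
t=7: vr[A=1024/793 C=1831424/1578863 D=1305/793 E=983552/265655 F=1147392/519415 G=540672/208559] → run C
t=8: vr[A=1024/793 D=1305/793 E=983552/265655 F=1147392/519415 G=540672/208559] → run A
t=9: vr[D=1305/793 E=983552/265655 F=1147392/519415 G=540672/208559] → run D
t=10: vr[D=2098/793 E=983552/265655 F=1147392/519415 G=540672/208559] → run F
t=11: vr[D=2098/793 E=983552/265655 G=540672/208559] → run G
t=12: vr[D=2098/793 E=983552/265655 G=946688/208559] → run D
t=13: vr[D=2891/793 E=983552/265655 G=946688/208559] → run D
t=14: vr[D=3684/793 E=983552/265655 G=946688/208559] → run E
t=15: vr[D=3684/793 E=1795584/265655 G=946688/208559] → run G
t=16: vr[D=3684/793 E=1795584/265655 G=1352704/208559] → run D
t=17: vr[E=1795584/265655 G=1352704/208559] → run G
t=18: vr[E=1795584/265655 G=1758720/208559] → run E
t=19: vr[E=2607616/265655 G=1758720/208559] → run G
t=20: vr[E=2607616/265655 G=2164736/208559] → run E
t=21: vr[E=3419648/265655 G=2164736/208559] → run G
t=22: vr[E=3419648/265655 G=2570752/208559] → run G
t=23: vr[E=3419648/265655 G=2976768/208559] → run E
t=24: vr[E=846336/53131 G=2976768/208559] → run G
t=25: vr[E=846336/53131] → run E
t=26: vr[E=5043712/265655] → run E
t=27: vr[E=5855744/265655] → run E
t=28: (idle)
t=29: (idle)
t=30: (idle)
t=31: (idle)
t=32: (idle)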